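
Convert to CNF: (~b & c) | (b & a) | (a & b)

(~b & c) | (b & a) | (a & b)
≡ (~b | b | a) & (~b | b | b) & (~b | a | a) & (~b | a | b) & (c | b | a) & (c | b | b) & (c | a | a) & (c | a | b)   — distribute | over &
≡ (~b | a) & (c | b) & (c | a)   — simplify

(~b | a) & (c | b) & (c | a)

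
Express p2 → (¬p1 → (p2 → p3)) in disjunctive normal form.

¬p2 ∨ p1 ∨ p3

p2 → (¬p1 → (p2 → p3))
≡ ¬p2 ∨ (¬p1 → (p2 → p3))   — eliminate →
≡ ¬p2 ∨ ¬¬p1 ∨ (p2 → p3)   — eliminate →
≡ ¬p2 ∨ ¬¬p1 ∨ ¬p2 ∨ p3   — eliminate →
≡ ¬p2 ∨ p1 ∨ ¬p2 ∨ p3   — double negation
≡ ¬p2 ∨ p1 ∨ p3   — simplify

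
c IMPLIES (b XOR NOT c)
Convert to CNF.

c IMPLIES (b XOR NOT c)
= NOT c OR (b XOR NOT c)   [eliminate IMPLIES]
= NOT c OR ((b OR NOT c) AND NOT (b AND NOT c))   [expand XOR]
= NOT c OR ((b OR NOT c) AND (NOT b OR NOT NOT c))   [De Morgan]
= NOT c OR ((b OR NOT c) AND (NOT b OR c))   [double negation]
= (NOT c OR b OR NOT c) AND (NOT c OR NOT b OR c)   [distribute OR over AND]
= NOT c OR b   [simplify]

NOT c OR b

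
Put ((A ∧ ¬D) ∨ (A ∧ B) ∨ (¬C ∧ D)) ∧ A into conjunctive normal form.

((A ∧ ¬D) ∨ (A ∧ B) ∨ (¬C ∧ D)) ∧ A
≡ (A ∨ A ∨ ¬C) ∧ (A ∨ A ∨ D) ∧ (A ∨ B ∨ ¬C) ∧ (A ∨ B ∨ D) ∧ (¬D ∨ A ∨ ¬C) ∧ (¬D ∨ A ∨ D) ∧ (¬D ∨ B ∨ ¬C) ∧ (¬D ∨ B ∨ D) ∧ A   — distribute ∨ over ∧
≡ (¬D ∨ B ∨ ¬C) ∧ A   — simplify

(¬D ∨ B ∨ ¬C) ∧ A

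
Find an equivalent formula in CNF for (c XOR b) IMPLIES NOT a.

(NOT c OR b OR NOT a) AND (NOT b OR c OR NOT a)

(c XOR b) IMPLIES NOT a
≡ NOT (c XOR b) OR NOT a   — eliminate IMPLIES
≡ NOT ((c OR b) AND NOT (c AND b)) OR NOT a   — expand XOR
≡ NOT (c OR b) OR NOT NOT (c AND b) OR NOT a   — De Morgan
≡ (NOT c AND NOT b) OR NOT NOT (c AND b) OR NOT a   — De Morgan
≡ (NOT c AND NOT b) OR (c AND b) OR NOT a   — double negation
≡ (NOT c OR c OR NOT a) AND (NOT c OR b OR NOT a) AND (NOT b OR c OR NOT a) AND (NOT b OR b OR NOT a)   — distribute OR over AND
≡ (NOT c OR b OR NOT a) AND (NOT b OR c OR NOT a)   — simplify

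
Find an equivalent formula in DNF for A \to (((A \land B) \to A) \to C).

\lnot A \lor C

A \to (((A \land B) \to A) \to C)
≡ \lnot A \lor (((A \land B) \to A) \to C)   [eliminate \to]
≡ \lnot A \lor \lnot ((A \land B) \to A) \lor C   [eliminate \to]
≡ \lnot A \lor \lnot (\lnot (A \land B) \lor A) \lor C   [eliminate \to]
≡ \lnot A \lor (\lnot \lnot (A \land B) \land \lnot A) \lor C   [De Morgan]
≡ \lnot A \lor (A \land B \land \lnot A) \lor C   [double negation]
≡ \lnot A \lor C   [simplify]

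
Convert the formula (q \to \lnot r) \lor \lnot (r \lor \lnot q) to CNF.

\lnot q \lor \lnot r

(q \to \lnot r) \lor \lnot (r \lor \lnot q)
= \lnot q \lor \lnot r \lor \lnot (r \lor \lnot q)   — eliminate \to
= \lnot q \lor \lnot r \lor (\lnot r \land \lnot \lnot q)   — De Morgan
= \lnot q \lor \lnot r \lor (\lnot r \land q)   — double negation
= (\lnot q \lor \lnot r \lor \lnot r) \land (\lnot q \lor \lnot r \lor q)   — distribute \lor over \land
= \lnot q \lor \lnot r   — simplify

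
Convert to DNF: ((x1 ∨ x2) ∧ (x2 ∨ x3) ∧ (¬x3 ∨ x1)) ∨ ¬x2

((x1 ∨ x2) ∧ (x2 ∨ x3) ∧ (¬x3 ∨ x1)) ∨ ¬x2
≡ (x1 ∧ x2 ∧ ¬x3) ∨ (x1 ∧ x2 ∧ x1) ∨ (x1 ∧ x3 ∧ ¬x3) ∨ (x1 ∧ x3 ∧ x1) ∨ (x2 ∧ x2 ∧ ¬x3) ∨ (x2 ∧ x2 ∧ x1) ∨ (x2 ∧ x3 ∧ ¬x3) ∨ (x2 ∧ x3 ∧ x1) ∨ ¬x2
≡ (x1 ∧ x2) ∨ (x1 ∧ x3) ∨ (x2 ∧ ¬x3) ∨ ¬x2

(x1 ∧ x2) ∨ (x1 ∧ x3) ∨ (x2 ∧ ¬x3) ∨ ¬x2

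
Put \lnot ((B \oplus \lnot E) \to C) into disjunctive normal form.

\lnot ((B \oplus \lnot E) \to C)
≡ \lnot (\lnot (B \oplus \lnot E) \lor C)   — eliminate \to
≡ \lnot (\lnot ((B \land \lnot \lnot E) \lor (\lnot B \land \lnot E)) \lor C)   — expand \oplus
≡ \lnot \lnot ((B \land \lnot \lnot E) \lor (\lnot B \land \lnot E)) \land \lnot C   — De Morgan
≡ ((B \land \lnot \lnot E) \lor (\lnot B \land \lnot E)) \land \lnot C   — double negation
≡ ((B \land E) \lor (\lnot B \land \lnot E)) \land \lnot C   — double negation
≡ (B \land E \land \lnot C) \lor (\lnot B \land \lnot E \land \lnot C)   — distribute \land over \lor

(B \land E \land \lnot C) \lor (\lnot B \land \lnot E \land \lnot C)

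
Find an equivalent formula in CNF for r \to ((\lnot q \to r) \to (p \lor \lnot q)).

r \to ((\lnot q \to r) \to (p \lor \lnot q))
≡ \lnot r \lor ((\lnot q \to r) \to (p \lor \lnot q))   [eliminate \to]
≡ \lnot r \lor \lnot (\lnot q \to r) \lor p \lor \lnot q   [eliminate \to]
≡ \lnot r \lor \lnot (\lnot \lnot q \lor r) \lor p \lor \lnot q   [eliminate \to]
≡ \lnot r \lor (\lnot \lnot \lnot q \land \lnot r) \lor p \lor \lnot q   [De Morgan]
≡ \lnot r \lor (\lnot q \land \lnot r) \lor p \lor \lnot q   [double negation]
≡ (\lnot r \lor \lnot q \lor p \lor \lnot q) \land (\lnot r \lor \lnot r \lor p \lor \lnot q)   [distribute \lor over \land]
≡ \lnot r \lor \lnot q \lor p   [simplify]

\lnot r \lor \lnot q \lor p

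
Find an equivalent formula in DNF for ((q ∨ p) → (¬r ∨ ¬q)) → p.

(q ∧ r) ∨ p

((q ∨ p) → (¬r ∨ ¬q)) → p
⇔ ¬((q ∨ p) → (¬r ∨ ¬q)) ∨ p   [eliminate →]
⇔ ¬(¬(q ∨ p) ∨ ¬r ∨ ¬q) ∨ p   [eliminate →]
⇔ (¬¬(q ∨ p) ∧ ¬¬r ∧ ¬¬q) ∨ p   [De Morgan]
⇔ ((q ∨ p) ∧ ¬¬r ∧ ¬¬q) ∨ p   [double negation]
⇔ ((q ∨ p) ∧ r ∧ ¬¬q) ∨ p   [double negation]
⇔ ((q ∨ p) ∧ r ∧ q) ∨ p   [double negation]
⇔ (q ∧ r ∧ q) ∨ (p ∧ r ∧ q) ∨ p   [distribute ∧ over ∨]
⇔ (q ∧ r) ∨ p   [simplify]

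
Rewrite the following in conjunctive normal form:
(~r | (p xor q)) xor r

(~r | (p xor q)) xor r
≡ (~r | (p xor q) | r) & ~((~r | (p xor q)) & r)   [expand xor]
≡ (~r | ((p | q) & ~(p & q)) | r) & ~((~r | (p xor q)) & r)   [expand xor]
≡ (~r | ((p | q) & ~(p & q)) | r) & ~((~r | ((p | q) & ~(p & q))) & r)   [expand xor]
≡ (~r | ((p | q) & (~p | ~q)) | r) & ~((~r | ((p | q) & ~(p & q))) & r)   [De Morgan]
≡ (~r | ((p | q) & (~p | ~q)) | r) & (~(~r | ((p | q) & ~(p & q))) | ~r)   [De Morgan]
≡ (~r | ((p | q) & (~p | ~q)) | r) & ((~~r & ~((p | q) & ~(p & q))) | ~r)   [De Morgan]
≡ (~r | ((p | q) & (~p | ~q)) | r) & ((r & ~((p | q) & ~(p & q))) | ~r)   [double negation]
≡ (~r | ((p | q) & (~p | ~q)) | r) & ((r & (~(p | q) | ~~(p & q))) | ~r)   [De Morgan]
≡ (~r | ((p | q) & (~p | ~q)) | r) & ((r & ((~p & ~q) | ~~(p & q))) | ~r)   [De Morgan]
≡ (~r | ((p | q) & (~p | ~q)) | r) & ((r & ((~p & ~q) | (p & q))) | ~r)   [double negation]
≡ (~r | p | q | r) & (~r | ~p | ~q | r) & (r | ~r) & (~p | p | ~r) & (~p | q | ~r) & (~q | p | ~r) & (~q | q | ~r)   [distribute | over &]
≡ (~p | q | ~r) & (~q | p | ~r)   [simplify]

(~p | q | ~r) & (~q | p | ~r)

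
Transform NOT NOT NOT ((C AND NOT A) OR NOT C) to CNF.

NOT NOT NOT ((C AND NOT A) OR NOT C)
⇔ NOT ((C AND NOT A) OR NOT C)
⇔ NOT (C AND NOT A) AND NOT NOT C
⇔ (NOT C OR NOT NOT A) AND NOT NOT C
⇔ (NOT C OR A) AND NOT NOT C
⇔ (NOT C OR A) AND C

(NOT C OR A) AND C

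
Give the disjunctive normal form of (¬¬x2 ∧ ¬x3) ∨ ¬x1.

(¬¬x2 ∧ ¬x3) ∨ ¬x1
= (x2 ∧ ¬x3) ∨ ¬x1   [double negation]

(x2 ∧ ¬x3) ∨ ¬x1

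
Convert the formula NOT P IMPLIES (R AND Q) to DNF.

NOT P IMPLIES (R AND Q)
≡ NOT NOT P OR (R AND Q)   [eliminate IMPLIES]
≡ P OR (R AND Q)   [double negation]

P OR (R AND Q)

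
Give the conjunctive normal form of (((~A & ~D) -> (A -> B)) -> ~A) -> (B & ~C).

(A | B) & (A | ~C)

(((~A & ~D) -> (A -> B)) -> ~A) -> (B & ~C)
≡ ~(((~A & ~D) -> (A -> B)) -> ~A) | (B & ~C)   — eliminate ->
≡ ~(~((~A & ~D) -> (A -> B)) | ~A) | (B & ~C)   — eliminate ->
≡ ~(~(~(~A & ~D) | (A -> B)) | ~A) | (B & ~C)   — eliminate ->
≡ ~(~(~(~A & ~D) | ~A | B) | ~A) | (B & ~C)   — eliminate ->
≡ (~~(~(~A & ~D) | ~A | B) & ~~A) | (B & ~C)   — De Morgan
≡ ((~(~A & ~D) | ~A | B) & ~~A) | (B & ~C)   — double negation
≡ ((~~A | ~~D | ~A | B) & ~~A) | (B & ~C)   — De Morgan
≡ ((A | ~~D | ~A | B) & ~~A) | (B & ~C)   — double negation
≡ ((A | D | ~A | B) & ~~A) | (B & ~C)   — double negation
≡ ((A | D | ~A | B) & A) | (B & ~C)   — double negation
≡ (A | D | ~A | B | B) & (A | D | ~A | B | ~C) & (A | B) & (A | ~C)   — distribute | over &
≡ (A | B) & (A | ~C)   — simplify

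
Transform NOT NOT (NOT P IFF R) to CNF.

NOT NOT (NOT P IFF R)
= NOT NOT ((NOT P IMPLIES R) AND (R IMPLIES NOT P))
= NOT NOT ((NOT NOT P OR R) AND (R IMPLIES NOT P))
= NOT NOT ((NOT NOT P OR R) AND (NOT R OR NOT P))
= (NOT NOT P OR R) AND (NOT R OR NOT P)
= (P OR R) AND (NOT R OR NOT P)

(P OR R) AND (NOT R OR NOT P)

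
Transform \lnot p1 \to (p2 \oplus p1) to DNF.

\lnot p1 \to (p2 \oplus p1)
≡ \lnot \lnot p1 \lor (p2 \oplus p1)
≡ \lnot \lnot p1 \lor (p2 \land \lnot p1) \lor (\lnot p2 \land p1)
≡ p1 \lor (p2 \land \lnot p1) \lor (\lnot p2 \land p1)
≡ p1 \lor (p2 \land \lnot p1)

p1 \lor (p2 \land \lnot p1)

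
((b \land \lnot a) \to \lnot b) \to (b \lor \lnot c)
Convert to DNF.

b \lor \lnot c

((b \land \lnot a) \to \lnot b) \to (b \lor \lnot c)
≡ \lnot ((b \land \lnot a) \to \lnot b) \lor b \lor \lnot c   [eliminate \to]
≡ \lnot (\lnot (b \land \lnot a) \lor \lnot b) \lor b \lor \lnot c   [eliminate \to]
≡ (\lnot \lnot (b \land \lnot a) \land \lnot \lnot b) \lor b \lor \lnot c   [De Morgan]
≡ (b \land \lnot a \land \lnot \lnot b) \lor b \lor \lnot c   [double negation]
≡ (b \land \lnot a \land b) \lor b \lor \lnot c   [double negation]
≡ b \lor \lnot c   [simplify]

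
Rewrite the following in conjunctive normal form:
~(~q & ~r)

~(~q & ~r)
= ~~q | ~~r
= q | ~~r
= q | r

q | r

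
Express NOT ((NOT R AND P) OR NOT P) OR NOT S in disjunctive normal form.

(R AND P) OR NOT S

NOT ((NOT R AND P) OR NOT P) OR NOT S
≡ (NOT (NOT R AND P) AND NOT NOT P) OR NOT S
≡ ((NOT NOT R OR NOT P) AND NOT NOT P) OR NOT S
≡ ((R OR NOT P) AND NOT NOT P) OR NOT S
≡ ((R OR NOT P) AND P) OR NOT S
≡ (R AND P) OR (NOT P AND P) OR NOT S
≡ (R AND P) OR NOT S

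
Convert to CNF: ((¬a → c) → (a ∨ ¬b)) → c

(a ∨ c) ∧ (¬a ∨ c) ∧ (b ∨ c)

((¬a → c) → (a ∨ ¬b)) → c
≡ ¬((¬a → c) → (a ∨ ¬b)) ∨ c   [eliminate →]
≡ ¬(¬(¬a → c) ∨ a ∨ ¬b) ∨ c   [eliminate →]
≡ ¬(¬(¬¬a ∨ c) ∨ a ∨ ¬b) ∨ c   [eliminate →]
≡ (¬¬(¬¬a ∨ c) ∧ ¬a ∧ ¬¬b) ∨ c   [De Morgan]
≡ ((¬¬a ∨ c) ∧ ¬a ∧ ¬¬b) ∨ c   [double negation]
≡ ((a ∨ c) ∧ ¬a ∧ ¬¬b) ∨ c   [double negation]
≡ ((a ∨ c) ∧ ¬a ∧ b) ∨ c   [double negation]
≡ (a ∨ c ∨ c) ∧ (¬a ∨ c) ∧ (b ∨ c)   [distribute ∨ over ∧]
≡ (a ∨ c) ∧ (¬a ∨ c) ∧ (b ∨ c)   [simplify]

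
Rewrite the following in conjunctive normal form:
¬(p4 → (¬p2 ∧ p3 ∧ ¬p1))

¬(p4 → (¬p2 ∧ p3 ∧ ¬p1))
⇔ ¬(¬p4 ∨ (¬p2 ∧ p3 ∧ ¬p1))   [eliminate →]
⇔ ¬¬p4 ∧ ¬(¬p2 ∧ p3 ∧ ¬p1)   [De Morgan]
⇔ p4 ∧ ¬(¬p2 ∧ p3 ∧ ¬p1)   [double negation]
⇔ p4 ∧ (¬¬p2 ∨ ¬p3 ∨ ¬¬p1)   [De Morgan]
⇔ p4 ∧ (p2 ∨ ¬p3 ∨ ¬¬p1)   [double negation]
⇔ p4 ∧ (p2 ∨ ¬p3 ∨ p1)   [double negation]

p4 ∧ (p2 ∨ ¬p3 ∨ p1)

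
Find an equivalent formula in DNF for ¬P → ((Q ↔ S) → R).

¬P → ((Q ↔ S) → R)
≡ ¬¬P ∨ ((Q ↔ S) → R)   [eliminate →]
≡ ¬¬P ∨ ¬(Q ↔ S) ∨ R   [eliminate →]
≡ ¬¬P ∨ ¬((Q → S) ∧ (S → Q)) ∨ R   [eliminate ↔]
≡ ¬¬P ∨ ¬((¬Q ∨ S) ∧ (S → Q)) ∨ R   [eliminate →]
≡ ¬¬P ∨ ¬((¬Q ∨ S) ∧ (¬S ∨ Q)) ∨ R   [eliminate →]
≡ P ∨ ¬((¬Q ∨ S) ∧ (¬S ∨ Q)) ∨ R   [double negation]
≡ P ∨ ¬(¬Q ∨ S) ∨ ¬(¬S ∨ Q) ∨ R   [De Morgan]
≡ P ∨ (¬¬Q ∧ ¬S) ∨ ¬(¬S ∨ Q) ∨ R   [De Morgan]
≡ P ∨ (Q ∧ ¬S) ∨ ¬(¬S ∨ Q) ∨ R   [double negation]
≡ P ∨ (Q ∧ ¬S) ∨ (¬¬S ∧ ¬Q) ∨ R   [De Morgan]
≡ P ∨ (Q ∧ ¬S) ∨ (S ∧ ¬Q) ∨ R   [double negation]

P ∨ (Q ∧ ¬S) ∨ (S ∧ ¬Q) ∨ R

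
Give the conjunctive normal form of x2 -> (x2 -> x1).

~x2 | x1

x2 -> (x2 -> x1)
≡ ~x2 | (x2 -> x1)
≡ ~x2 | ~x2 | x1
≡ ~x2 | x1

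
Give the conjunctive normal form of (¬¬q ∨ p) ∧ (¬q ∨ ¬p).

(q ∨ p) ∧ (¬q ∨ ¬p)

(¬¬q ∨ p) ∧ (¬q ∨ ¬p)
⇔ (q ∨ p) ∧ (¬q ∨ ¬p)   [double negation]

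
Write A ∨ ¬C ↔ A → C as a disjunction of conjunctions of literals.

¬A ∧ ¬C ∨ C ∧ A

A ∨ ¬C ↔ A → C
⇔ (A ∨ ¬C → (A → C)) ∧ ((A → C) → A ∨ ¬C)
⇔ (¬(A ∨ ¬C) ∨ (A → C)) ∧ ((A → C) → A ∨ ¬C)
⇔ (¬(A ∨ ¬C) ∨ ¬A ∨ C) ∧ ((A → C) → A ∨ ¬C)
⇔ (¬(A ∨ ¬C) ∨ ¬A ∨ C) ∧ (¬(A → C) ∨ A ∨ ¬C)
⇔ (¬(A ∨ ¬C) ∨ ¬A ∨ C) ∧ (¬(¬A ∨ C) ∨ A ∨ ¬C)
⇔ (¬A ∧ ¬¬C ∨ ¬A ∨ C) ∧ (¬(¬A ∨ C) ∨ A ∨ ¬C)
⇔ (¬A ∧ C ∨ ¬A ∨ C) ∧ (¬(¬A ∨ C) ∨ A ∨ ¬C)
⇔ (¬A ∧ C ∨ ¬A ∨ C) ∧ (¬¬A ∧ ¬C ∨ A ∨ ¬C)
⇔ (¬A ∧ C ∨ ¬A ∨ C) ∧ (A ∧ ¬C ∨ A ∨ ¬C)
⇔ ¬A ∧ C ∧ A ∧ ¬C ∨ ¬A ∧ C ∧ A ∨ ¬A ∧ C ∧ ¬C ∨ ¬A ∧ A ∧ ¬C ∨ ¬A ∧ A ∨ ¬A ∧ ¬C ∨ C ∧ A ∧ ¬C ∨ C ∧ A ∨ C ∧ ¬C
⇔ ¬A ∧ ¬C ∨ C ∧ A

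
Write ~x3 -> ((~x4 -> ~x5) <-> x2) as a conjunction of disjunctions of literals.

(x3 | ~x4 | x2) & (x3 | x5 | x2) & (x3 | ~x2 | x4 | ~x5)

~x3 -> ((~x4 -> ~x5) <-> x2)
= ~~x3 | ((~x4 -> ~x5) <-> x2)   — eliminate ->
= ~~x3 | (((~x4 -> ~x5) -> x2) & (x2 -> (~x4 -> ~x5)))   — eliminate <->
= ~~x3 | ((~(~x4 -> ~x5) | x2) & (x2 -> (~x4 -> ~x5)))   — eliminate ->
= ~~x3 | ((~(~~x4 | ~x5) | x2) & (x2 -> (~x4 -> ~x5)))   — eliminate ->
= ~~x3 | ((~(~~x4 | ~x5) | x2) & (~x2 | (~x4 -> ~x5)))   — eliminate ->
= ~~x3 | ((~(~~x4 | ~x5) | x2) & (~x2 | ~~x4 | ~x5))   — eliminate ->
= x3 | ((~(~~x4 | ~x5) | x2) & (~x2 | ~~x4 | ~x5))   — double negation
= x3 | (((~~~x4 & ~~x5) | x2) & (~x2 | ~~x4 | ~x5))   — De Morgan
= x3 | (((~x4 & ~~x5) | x2) & (~x2 | ~~x4 | ~x5))   — double negation
= x3 | (((~x4 & x5) | x2) & (~x2 | ~~x4 | ~x5))   — double negation
= x3 | (((~x4 & x5) | x2) & (~x2 | x4 | ~x5))   — double negation
= (x3 | ~x4 | x2) & (x3 | x5 | x2) & (x3 | ~x2 | x4 | ~x5)   — distribute | over &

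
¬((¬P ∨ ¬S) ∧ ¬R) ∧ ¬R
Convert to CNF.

¬((¬P ∨ ¬S) ∧ ¬R) ∧ ¬R
≡ (¬(¬P ∨ ¬S) ∨ ¬¬R) ∧ ¬R   [De Morgan]
≡ (¬¬P ∧ ¬¬S ∨ ¬¬R) ∧ ¬R   [De Morgan]
≡ (P ∧ ¬¬S ∨ ¬¬R) ∧ ¬R   [double negation]
≡ (P ∧ S ∨ ¬¬R) ∧ ¬R   [double negation]
≡ (P ∧ S ∨ R) ∧ ¬R   [double negation]
≡ (P ∨ R) ∧ (S ∨ R) ∧ ¬R   [distribute ∨ over ∧]

(P ∨ R) ∧ (S ∨ R) ∧ ¬R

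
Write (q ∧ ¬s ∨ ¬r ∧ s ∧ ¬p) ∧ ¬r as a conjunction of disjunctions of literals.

(q ∧ ¬s ∨ ¬r ∧ s ∧ ¬p) ∧ ¬r
⇔ (q ∨ ¬r) ∧ (q ∨ s) ∧ (q ∨ ¬p) ∧ (¬s ∨ ¬r) ∧ (¬s ∨ s) ∧ (¬s ∨ ¬p) ∧ ¬r   [distribute ∨ over ∧]
⇔ (q ∨ s) ∧ (q ∨ ¬p) ∧ (¬s ∨ ¬p) ∧ ¬r   [simplify]

(q ∨ s) ∧ (q ∨ ¬p) ∧ (¬s ∨ ¬p) ∧ ¬r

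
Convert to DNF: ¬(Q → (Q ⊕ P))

Q ∧ P

¬(Q → (Q ⊕ P))
⇔ ¬(¬Q ∨ (Q ⊕ P))   [eliminate →]
⇔ ¬(¬Q ∨ (Q ∧ ¬P) ∨ (¬Q ∧ P))   [expand ⊕]
⇔ ¬¬Q ∧ ¬(Q ∧ ¬P) ∧ ¬(¬Q ∧ P)   [De Morgan]
⇔ Q ∧ ¬(Q ∧ ¬P) ∧ ¬(¬Q ∧ P)   [double negation]
⇔ Q ∧ (¬Q ∨ ¬¬P) ∧ ¬(¬Q ∧ P)   [De Morgan]
⇔ Q ∧ (¬Q ∨ P) ∧ ¬(¬Q ∧ P)   [double negation]
⇔ Q ∧ (¬Q ∨ P) ∧ (¬¬Q ∨ ¬P)   [De Morgan]
⇔ Q ∧ (¬Q ∨ P) ∧ (Q ∨ ¬P)   [double negation]
⇔ (Q ∧ ¬Q ∧ Q) ∨ (Q ∧ ¬Q ∧ ¬P) ∨ (Q ∧ P ∧ Q) ∨ (Q ∧ P ∧ ¬P)   [distribute ∧ over ∨]
⇔ Q ∧ P   [simplify]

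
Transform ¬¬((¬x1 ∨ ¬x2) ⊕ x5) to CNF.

¬¬((¬x1 ∨ ¬x2) ⊕ x5)
≡ ¬¬((¬x1 ∨ ¬x2 ∨ x5) ∧ ¬((¬x1 ∨ ¬x2) ∧ x5))
≡ (¬x1 ∨ ¬x2 ∨ x5) ∧ ¬((¬x1 ∨ ¬x2) ∧ x5)
≡ (¬x1 ∨ ¬x2 ∨ x5) ∧ (¬(¬x1 ∨ ¬x2) ∨ ¬x5)
≡ (¬x1 ∨ ¬x2 ∨ x5) ∧ ((¬¬x1 ∧ ¬¬x2) ∨ ¬x5)
≡ (¬x1 ∨ ¬x2 ∨ x5) ∧ ((x1 ∧ ¬¬x2) ∨ ¬x5)
≡ (¬x1 ∨ ¬x2 ∨ x5) ∧ ((x1 ∧ x2) ∨ ¬x5)
≡ (¬x1 ∨ ¬x2 ∨ x5) ∧ (x1 ∨ ¬x5) ∧ (x2 ∨ ¬x5)

(¬x1 ∨ ¬x2 ∨ x5) ∧ (x1 ∨ ¬x5) ∧ (x2 ∨ ¬x5)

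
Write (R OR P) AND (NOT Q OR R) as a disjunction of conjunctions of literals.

(R OR P) AND (NOT Q OR R)
≡ (R AND NOT Q) OR (R AND R) OR (P AND NOT Q) OR (P AND R)   [distribute AND over OR]
≡ R OR (P AND NOT Q)   [simplify]

R OR (P AND NOT Q)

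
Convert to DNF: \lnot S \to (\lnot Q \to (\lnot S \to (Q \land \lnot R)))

S \lor Q

\lnot S \to (\lnot Q \to (\lnot S \to (Q \land \lnot R)))
≡ \lnot \lnot S \lor (\lnot Q \to (\lnot S \to (Q \land \lnot R)))   [eliminate \to]
≡ \lnot \lnot S \lor \lnot \lnot Q \lor (\lnot S \to (Q \land \lnot R))   [eliminate \to]
≡ \lnot \lnot S \lor \lnot \lnot Q \lor \lnot \lnot S \lor (Q \land \lnot R)   [eliminate \to]
≡ S \lor \lnot \lnot Q \lor \lnot \lnot S \lor (Q \land \lnot R)   [double negation]
≡ S \lor Q \lor \lnot \lnot S \lor (Q \land \lnot R)   [double negation]
≡ S \lor Q \lor S \lor (Q \land \lnot R)   [double negation]
≡ S \lor Q   [simplify]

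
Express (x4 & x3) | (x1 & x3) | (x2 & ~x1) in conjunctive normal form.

(x4 | x1 | x2) & (x3 | x2) & (x3 | ~x1)

(x4 & x3) | (x1 & x3) | (x2 & ~x1)
= (x4 | x1 | x2) & (x4 | x1 | ~x1) & (x4 | x3 | x2) & (x4 | x3 | ~x1) & (x3 | x1 | x2) & (x3 | x1 | ~x1) & (x3 | x3 | x2) & (x3 | x3 | ~x1)   — distribute | over &
= (x4 | x1 | x2) & (x3 | x2) & (x3 | ~x1)   — simplify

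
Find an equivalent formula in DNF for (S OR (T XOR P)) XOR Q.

(S AND NOT Q) OR (T AND NOT P AND NOT Q) OR (NOT T AND P AND NOT Q) OR (NOT S AND NOT T AND NOT P AND Q) OR (NOT S AND P AND T AND Q)

(S OR (T XOR P)) XOR Q
⇔ ((S OR (T XOR P)) AND NOT Q) OR (NOT (S OR (T XOR P)) AND Q)   (expand XOR)
⇔ ((S OR (T AND NOT P) OR (NOT T AND P)) AND NOT Q) OR (NOT (S OR (T XOR P)) AND Q)   (expand XOR)
⇔ ((S OR (T AND NOT P) OR (NOT T AND P)) AND NOT Q) OR (NOT (S OR (T AND NOT P) OR (NOT T AND P)) AND Q)   (expand XOR)
⇔ ((S OR (T AND NOT P) OR (NOT T AND P)) AND NOT Q) OR (NOT S AND NOT (T AND NOT P) AND NOT (NOT T AND P) AND Q)   (De Morgan)
⇔ ((S OR (T AND NOT P) OR (NOT T AND P)) AND NOT Q) OR (NOT S AND (NOT T OR NOT NOT P) AND NOT (NOT T AND P) AND Q)   (De Morgan)
⇔ ((S OR (T AND NOT P) OR (NOT T AND P)) AND NOT Q) OR (NOT S AND (NOT T OR P) AND NOT (NOT T AND P) AND Q)   (double negation)
⇔ ((S OR (T AND NOT P) OR (NOT T AND P)) AND NOT Q) OR (NOT S AND (NOT T OR P) AND (NOT NOT T OR NOT P) AND Q)   (De Morgan)
⇔ ((S OR (T AND NOT P) OR (NOT T AND P)) AND NOT Q) OR (NOT S AND (NOT T OR P) AND (T OR NOT P) AND Q)   (double negation)
⇔ (S AND NOT Q) OR (T AND NOT P AND NOT Q) OR (NOT T AND P AND NOT Q) OR (NOT S AND NOT T AND T AND Q) OR (NOT S AND NOT T AND NOT P AND Q) OR (NOT S AND P AND T AND Q) OR (NOT S AND P AND NOT P AND Q)   (distribute AND over OR)
⇔ (S AND NOT Q) OR (T AND NOT P AND NOT Q) OR (NOT T AND P AND NOT Q) OR (NOT S AND NOT T AND NOT P AND Q) OR (NOT S AND P AND T AND Q)   (simplify)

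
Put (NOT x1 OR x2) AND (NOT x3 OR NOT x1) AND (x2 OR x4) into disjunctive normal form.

(NOT x1 AND x2) OR (NOT x1 AND x4) OR (x2 AND NOT x3)

(NOT x1 OR x2) AND (NOT x3 OR NOT x1) AND (x2 OR x4)
= (NOT x1 AND NOT x3 AND x2) OR (NOT x1 AND NOT x3 AND x4) OR (NOT x1 AND NOT x1 AND x2) OR (NOT x1 AND NOT x1 AND x4) OR (x2 AND NOT x3 AND x2) OR (x2 AND NOT x3 AND x4) OR (x2 AND NOT x1 AND x2) OR (x2 AND NOT x1 AND x4)   [distribute AND over OR]
= (NOT x1 AND x2) OR (NOT x1 AND x4) OR (x2 AND NOT x3)   [simplify]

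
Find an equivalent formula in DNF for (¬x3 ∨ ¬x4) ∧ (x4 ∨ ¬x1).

(¬x3 ∧ x4) ∨ (¬x3 ∧ ¬x1) ∨ (¬x4 ∧ ¬x1)

(¬x3 ∨ ¬x4) ∧ (x4 ∨ ¬x1)
= (¬x3 ∧ x4) ∨ (¬x3 ∧ ¬x1) ∨ (¬x4 ∧ x4) ∨ (¬x4 ∧ ¬x1)   — distribute ∧ over ∨
= (¬x3 ∧ x4) ∨ (¬x3 ∧ ¬x1) ∨ (¬x4 ∧ ¬x1)   — simplify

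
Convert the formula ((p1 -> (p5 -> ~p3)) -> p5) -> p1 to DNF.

~p5 | p1

((p1 -> (p5 -> ~p3)) -> p5) -> p1
= ~((p1 -> (p5 -> ~p3)) -> p5) | p1   (eliminate ->)
= ~(~(p1 -> (p5 -> ~p3)) | p5) | p1   (eliminate ->)
= ~(~(~p1 | (p5 -> ~p3)) | p5) | p1   (eliminate ->)
= ~(~(~p1 | ~p5 | ~p3) | p5) | p1   (eliminate ->)
= (~~(~p1 | ~p5 | ~p3) & ~p5) | p1   (De Morgan)
= ((~p1 | ~p5 | ~p3) & ~p5) | p1   (double negation)
= (~p1 & ~p5) | (~p5 & ~p5) | (~p3 & ~p5) | p1   (distribute & over |)
= ~p5 | p1   (simplify)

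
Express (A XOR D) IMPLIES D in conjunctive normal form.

(A XOR D) IMPLIES D
≡ NOT (A XOR D) OR D   — eliminate IMPLIES
≡ NOT ((A OR D) AND NOT (A AND D)) OR D   — expand XOR
≡ NOT (A OR D) OR NOT NOT (A AND D) OR D   — De Morgan
≡ (NOT A AND NOT D) OR NOT NOT (A AND D) OR D   — De Morgan
≡ (NOT A AND NOT D) OR (A AND D) OR D   — double negation
≡ (NOT A OR A OR D) AND (NOT A OR D OR D) AND (NOT D OR A OR D) AND (NOT D OR D OR D)   — distribute OR over AND
≡ NOT A OR D   — simplify

NOT A OR D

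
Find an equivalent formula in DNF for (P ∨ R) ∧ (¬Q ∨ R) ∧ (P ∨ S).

(P ∨ R) ∧ (¬Q ∨ R) ∧ (P ∨ S)
≡ (P ∧ ¬Q ∧ P) ∨ (P ∧ ¬Q ∧ S) ∨ (P ∧ R ∧ P) ∨ (P ∧ R ∧ S) ∨ (R ∧ ¬Q ∧ P) ∨ (R ∧ ¬Q ∧ S) ∨ (R ∧ R ∧ P) ∨ (R ∧ R ∧ S)
≡ (P ∧ ¬Q) ∨ (P ∧ R) ∨ (R ∧ S)

(P ∧ ¬Q) ∨ (P ∧ R) ∨ (R ∧ S)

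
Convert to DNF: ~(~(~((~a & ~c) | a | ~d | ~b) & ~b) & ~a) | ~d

a | ~d

~(~(~((~a & ~c) | a | ~d | ~b) & ~b) & ~a) | ~d
= ~~(~((~a & ~c) | a | ~d | ~b) & ~b) | ~~a | ~d   (De Morgan)
= (~((~a & ~c) | a | ~d | ~b) & ~b) | ~~a | ~d   (double negation)
= (~(~a & ~c) & ~a & ~~d & ~~b & ~b) | ~~a | ~d   (De Morgan)
= ((~~a | ~~c) & ~a & ~~d & ~~b & ~b) | ~~a | ~d   (De Morgan)
= ((a | ~~c) & ~a & ~~d & ~~b & ~b) | ~~a | ~d   (double negation)
= ((a | c) & ~a & ~~d & ~~b & ~b) | ~~a | ~d   (double negation)
= ((a | c) & ~a & d & ~~b & ~b) | ~~a | ~d   (double negation)
= ((a | c) & ~a & d & b & ~b) | ~~a | ~d   (double negation)
= ((a | c) & ~a & d & b & ~b) | a | ~d   (double negation)
= (a & ~a & d & b & ~b) | (c & ~a & d & b & ~b) | a | ~d   (distribute & over |)
= a | ~d   (simplify)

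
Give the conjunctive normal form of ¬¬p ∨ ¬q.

p ∨ ¬q

¬¬p ∨ ¬q
≡ p ∨ ¬q   (double negation)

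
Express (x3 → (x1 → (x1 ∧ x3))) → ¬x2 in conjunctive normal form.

(x3 → (x1 → (x1 ∧ x3))) → ¬x2
≡ ¬(x3 → (x1 → (x1 ∧ x3))) ∨ ¬x2   [eliminate →]
≡ ¬(¬x3 ∨ (x1 → (x1 ∧ x3))) ∨ ¬x2   [eliminate →]
≡ ¬(¬x3 ∨ ¬x1 ∨ (x1 ∧ x3)) ∨ ¬x2   [eliminate →]
≡ (¬¬x3 ∧ ¬¬x1 ∧ ¬(x1 ∧ x3)) ∨ ¬x2   [De Morgan]
≡ (x3 ∧ ¬¬x1 ∧ ¬(x1 ∧ x3)) ∨ ¬x2   [double negation]
≡ (x3 ∧ x1 ∧ ¬(x1 ∧ x3)) ∨ ¬x2   [double negation]
≡ (x3 ∧ x1 ∧ (¬x1 ∨ ¬x3)) ∨ ¬x2   [De Morgan]
≡ (x3 ∨ ¬x2) ∧ (x1 ∨ ¬x2) ∧ (¬x1 ∨ ¬x3 ∨ ¬x2)   [distribute ∨ over ∧]

(x3 ∨ ¬x2) ∧ (x1 ∨ ¬x2) ∧ (¬x1 ∨ ¬x3 ∨ ¬x2)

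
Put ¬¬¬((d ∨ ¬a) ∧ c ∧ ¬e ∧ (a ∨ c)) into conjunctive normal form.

(¬d ∨ ¬c ∨ e) ∧ (a ∨ ¬c ∨ e)

¬¬¬((d ∨ ¬a) ∧ c ∧ ¬e ∧ (a ∨ c))
≡ ¬((d ∨ ¬a) ∧ c ∧ ¬e ∧ (a ∨ c))   [double negation]
≡ ¬(d ∨ ¬a) ∨ ¬c ∨ ¬¬e ∨ ¬(a ∨ c)   [De Morgan]
≡ (¬d ∧ ¬¬a) ∨ ¬c ∨ ¬¬e ∨ ¬(a ∨ c)   [De Morgan]
≡ (¬d ∧ a) ∨ ¬c ∨ ¬¬e ∨ ¬(a ∨ c)   [double negation]
≡ (¬d ∧ a) ∨ ¬c ∨ e ∨ ¬(a ∨ c)   [double negation]
≡ (¬d ∧ a) ∨ ¬c ∨ e ∨ (¬a ∧ ¬c)   [De Morgan]
≡ (¬d ∨ ¬c ∨ e ∨ ¬a) ∧ (¬d ∨ ¬c ∨ e ∨ ¬c) ∧ (a ∨ ¬c ∨ e ∨ ¬a) ∧ (a ∨ ¬c ∨ e ∨ ¬c)   [distribute ∨ over ∧]
≡ (¬d ∨ ¬c ∨ e) ∧ (a ∨ ¬c ∨ e)   [simplify]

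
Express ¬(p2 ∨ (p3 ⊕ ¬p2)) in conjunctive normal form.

¬p2 ∧ (p2 ∨ p3)

¬(p2 ∨ (p3 ⊕ ¬p2))
≡ ¬(p2 ∨ ((p3 ∨ ¬p2) ∧ ¬(p3 ∧ ¬p2)))   (expand ⊕)
≡ ¬p2 ∧ ¬((p3 ∨ ¬p2) ∧ ¬(p3 ∧ ¬p2))   (De Morgan)
≡ ¬p2 ∧ (¬(p3 ∨ ¬p2) ∨ ¬¬(p3 ∧ ¬p2))   (De Morgan)
≡ ¬p2 ∧ ((¬p3 ∧ ¬¬p2) ∨ ¬¬(p3 ∧ ¬p2))   (De Morgan)
≡ ¬p2 ∧ ((¬p3 ∧ p2) ∨ ¬¬(p3 ∧ ¬p2))   (double negation)
≡ ¬p2 ∧ ((¬p3 ∧ p2) ∨ (p3 ∧ ¬p2))   (double negation)
≡ ¬p2 ∧ (¬p3 ∨ p3) ∧ (¬p3 ∨ ¬p2) ∧ (p2 ∨ p3) ∧ (p2 ∨ ¬p2)   (distribute ∨ over ∧)
≡ ¬p2 ∧ (p2 ∨ p3)   (simplify)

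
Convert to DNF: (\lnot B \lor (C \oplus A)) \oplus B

(\lnot B \lor (C \oplus A)) \oplus B
= ((\lnot B \lor (C \oplus A)) \land \lnot B) \lor (\lnot (\lnot B \lor (C \oplus A)) \land B)   [expand \oplus]
= ((\lnot B \lor (C \land \lnot A) \lor (\lnot C \land A)) \land \lnot B) \lor (\lnot (\lnot B \lor (C \oplus A)) \land B)   [expand \oplus]
= ((\lnot B \lor (C \land \lnot A) \lor (\lnot C \land A)) \land \lnot B) \lor (\lnot (\lnot B \lor (C \land \lnot A) \lor (\lnot C \land A)) \land B)   [expand \oplus]
= ((\lnot B \lor (C \land \lnot A) \lor (\lnot C \land A)) \land \lnot B) \lor (\lnot \lnot B \land \lnot (C \land \lnot A) \land \lnot (\lnot C \land A) \land B)   [De Morgan]
= ((\lnot B \lor (C \land \lnot A) \lor (\lnot C \land A)) \land \lnot B) \lor (B \land \lnot (C \land \lnot A) \land \lnot (\lnot C \land A) \land B)   [double negation]
= ((\lnot B \lor (C \land \lnot A) \lor (\lnot C \land A)) \land \lnot B) \lor (B \land (\lnot C \lor \lnot \lnot A) \land \lnot (\lnot C \land A) \land B)   [De Morgan]
= ((\lnot B \lor (C \land \lnot A) \lor (\lnot C \land A)) \land \lnot B) \lor (B \land (\lnot C \lor A) \land \lnot (\lnot C \land A) \land B)   [double negation]
= ((\lnot B \lor (C \land \lnot A) \lor (\lnot C \land A)) \land \lnot B) \lor (B \land (\lnot C \lor A) \land (\lnot \lnot C \lor \lnot A) \land B)   [De Morgan]
= ((\lnot B \lor (C \land \lnot A) \lor (\lnot C \land A)) \land \lnot B) \lor (B \land (\lnot C \lor A) \land (C \lor \lnot A) \land B)   [double negation]
= (\lnot B \land \lnot B) \lor (C \land \lnot A \land \lnot B) \lor (\lnot C \land A \land \lnot B) \lor (B \land \lnot C \land C \land B) \lor (B \land \lnot C \land \lnot A \land B) \lor (B \land A \land C \land B) \lor (B \land A \land \lnot A \land B)   [distribute \land over \lor]
= \lnot B \lor (B \land \lnot C \land \lnot A) \lor (B \land A \land C)   [simplify]

\lnot B \lor (B \land \lnot C \land \lnot A) \lor (B \land A \land C)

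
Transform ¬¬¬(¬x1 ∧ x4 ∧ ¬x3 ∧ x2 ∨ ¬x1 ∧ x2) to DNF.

x1 ∨ ¬x2

¬¬¬(¬x1 ∧ x4 ∧ ¬x3 ∧ x2 ∨ ¬x1 ∧ x2)
≡ ¬(¬x1 ∧ x4 ∧ ¬x3 ∧ x2 ∨ ¬x1 ∧ x2)   [double negation]
≡ ¬(¬x1 ∧ x4 ∧ ¬x3 ∧ x2) ∧ ¬(¬x1 ∧ x2)   [De Morgan]
≡ (¬¬x1 ∨ ¬x4 ∨ ¬¬x3 ∨ ¬x2) ∧ ¬(¬x1 ∧ x2)   [De Morgan]
≡ (x1 ∨ ¬x4 ∨ ¬¬x3 ∨ ¬x2) ∧ ¬(¬x1 ∧ x2)   [double negation]
≡ (x1 ∨ ¬x4 ∨ x3 ∨ ¬x2) ∧ ¬(¬x1 ∧ x2)   [double negation]
≡ (x1 ∨ ¬x4 ∨ x3 ∨ ¬x2) ∧ (¬¬x1 ∨ ¬x2)   [De Morgan]
≡ (x1 ∨ ¬x4 ∨ x3 ∨ ¬x2) ∧ (x1 ∨ ¬x2)   [double negation]
≡ x1 ∧ x1 ∨ x1 ∧ ¬x2 ∨ ¬x4 ∧ x1 ∨ ¬x4 ∧ ¬x2 ∨ x3 ∧ x1 ∨ x3 ∧ ¬x2 ∨ ¬x2 ∧ x1 ∨ ¬x2 ∧ ¬x2   [distribute ∧ over ∨]
≡ x1 ∨ ¬x2   [simplify]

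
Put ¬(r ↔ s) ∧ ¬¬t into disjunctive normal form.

(r ∧ ¬s ∧ t) ∨ (s ∧ ¬r ∧ t)

¬(r ↔ s) ∧ ¬¬t
≡ ¬((r → s) ∧ (s → r)) ∧ ¬¬t   (eliminate ↔)
≡ ¬((¬r ∨ s) ∧ (s → r)) ∧ ¬¬t   (eliminate →)
≡ ¬((¬r ∨ s) ∧ (¬s ∨ r)) ∧ ¬¬t   (eliminate →)
≡ (¬(¬r ∨ s) ∨ ¬(¬s ∨ r)) ∧ ¬¬t   (De Morgan)
≡ ((¬¬r ∧ ¬s) ∨ ¬(¬s ∨ r)) ∧ ¬¬t   (De Morgan)
≡ ((r ∧ ¬s) ∨ ¬(¬s ∨ r)) ∧ ¬¬t   (double negation)
≡ ((r ∧ ¬s) ∨ (¬¬s ∧ ¬r)) ∧ ¬¬t   (De Morgan)
≡ ((r ∧ ¬s) ∨ (s ∧ ¬r)) ∧ ¬¬t   (double negation)
≡ ((r ∧ ¬s) ∨ (s ∧ ¬r)) ∧ t   (double negation)
≡ (r ∧ ¬s ∧ t) ∨ (s ∧ ¬r ∧ t)   (distribute ∧ over ∨)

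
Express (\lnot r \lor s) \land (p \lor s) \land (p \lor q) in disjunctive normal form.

\lnot r \land p \lor s \land p \lor s \land q

(\lnot r \lor s) \land (p \lor s) \land (p \lor q)
= \lnot r \land p \land p \lor \lnot r \land p \land q \lor \lnot r \land s \land p \lor \lnot r \land s \land q \lor s \land p \land p \lor s \land p \land q \lor s \land s \land p \lor s \land s \land q   (distribute \land over \lor)
= \lnot r \land p \lor s \land p \lor s \land q   (simplify)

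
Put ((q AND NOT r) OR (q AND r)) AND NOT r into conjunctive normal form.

((q AND NOT r) OR (q AND r)) AND NOT r
≡ (q OR q) AND (q OR r) AND (NOT r OR q) AND (NOT r OR r) AND NOT r   (distribute OR over AND)
≡ q AND NOT r   (simplify)

q AND NOT r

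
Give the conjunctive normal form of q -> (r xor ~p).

q -> (r xor ~p)
≡ ~q | (r xor ~p)
≡ ~q | ((r | ~p) & ~(r & ~p))
≡ ~q | ((r | ~p) & (~r | ~~p))
≡ ~q | ((r | ~p) & (~r | p))
≡ (~q | r | ~p) & (~q | ~r | p)

(~q | r | ~p) & (~q | ~r | p)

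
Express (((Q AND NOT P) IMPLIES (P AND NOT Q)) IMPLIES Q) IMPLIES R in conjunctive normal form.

(((Q AND NOT P) IMPLIES (P AND NOT Q)) IMPLIES Q) IMPLIES R
≡ NOT (((Q AND NOT P) IMPLIES (P AND NOT Q)) IMPLIES Q) OR R   [eliminate IMPLIES]
≡ NOT (NOT ((Q AND NOT P) IMPLIES (P AND NOT Q)) OR Q) OR R   [eliminate IMPLIES]
≡ NOT (NOT (NOT (Q AND NOT P) OR (P AND NOT Q)) OR Q) OR R   [eliminate IMPLIES]
≡ (NOT NOT (NOT (Q AND NOT P) OR (P AND NOT Q)) AND NOT Q) OR R   [De Morgan]
≡ ((NOT (Q AND NOT P) OR (P AND NOT Q)) AND NOT Q) OR R   [double negation]
≡ ((NOT Q OR NOT NOT P OR (P AND NOT Q)) AND NOT Q) OR R   [De Morgan]
≡ ((NOT Q OR P OR (P AND NOT Q)) AND NOT Q) OR R   [double negation]
≡ (NOT Q OR P OR P OR R) AND (NOT Q OR P OR NOT Q OR R) AND (NOT Q OR R)   [distribute OR over AND]
≡ NOT Q OR R   [simplify]

NOT Q OR R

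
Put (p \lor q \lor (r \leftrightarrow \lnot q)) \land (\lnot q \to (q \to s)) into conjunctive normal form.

p \lor q \lor r

(p \lor q \lor (r \leftrightarrow \lnot q)) \land (\lnot q \to (q \to s))
≡ (p \lor q \lor (r \to \lnot q) \land (\lnot q \to r)) \land (\lnot q \to (q \to s))   — eliminate \leftrightarrow
≡ (p \lor q \lor (\lnot r \lor \lnot q) \land (\lnot q \to r)) \land (\lnot q \to (q \to s))   — eliminate \to
≡ (p \lor q \lor (\lnot r \lor \lnot q) \land (\lnot \lnot q \lor r)) \land (\lnot q \to (q \to s))   — eliminate \to
≡ (p \lor q \lor (\lnot r \lor \lnot q) \land (\lnot \lnot q \lor r)) \land (\lnot \lnot q \lor (q \to s))   — eliminate \to
≡ (p \lor q \lor (\lnot r \lor \lnot q) \land (\lnot \lnot q \lor r)) \land (\lnot \lnot q \lor \lnot q \lor s)   — eliminate \to
≡ (p \lor q \lor (\lnot r \lor \lnot q) \land (q \lor r)) \land (\lnot \lnot q \lor \lnot q \lor s)   — double negation
≡ (p \lor q \lor (\lnot r \lor \lnot q) \land (q \lor r)) \land (q \lor \lnot q \lor s)   — double negation
≡ (p \lor q \lor \lnot r \lor \lnot q) \land (p \lor q \lor q \lor r) \land (q \lor \lnot q \lor s)   — distribute \lor over \land
≡ p \lor q \lor r   — simplify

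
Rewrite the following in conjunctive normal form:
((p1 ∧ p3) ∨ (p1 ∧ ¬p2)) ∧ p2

((p1 ∧ p3) ∨ (p1 ∧ ¬p2)) ∧ p2
≡ (p1 ∨ p1) ∧ (p1 ∨ ¬p2) ∧ (p3 ∨ p1) ∧ (p3 ∨ ¬p2) ∧ p2   [distribute ∨ over ∧]
≡ p1 ∧ (p3 ∨ ¬p2) ∧ p2   [simplify]

p1 ∧ (p3 ∨ ¬p2) ∧ p2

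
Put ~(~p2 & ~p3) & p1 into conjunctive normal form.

~(~p2 & ~p3) & p1
= (~~p2 | ~~p3) & p1   (De Morgan)
= (p2 | ~~p3) & p1   (double negation)
= (p2 | p3) & p1   (double negation)

(p2 | p3) & p1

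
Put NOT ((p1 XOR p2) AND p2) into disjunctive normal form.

(p2 AND p1) OR NOT p2

NOT ((p1 XOR p2) AND p2)
≡ NOT (((p1 AND NOT p2) OR (NOT p1 AND p2)) AND p2)
≡ NOT ((p1 AND NOT p2) OR (NOT p1 AND p2)) OR NOT p2
≡ (NOT (p1 AND NOT p2) AND NOT (NOT p1 AND p2)) OR NOT p2
≡ ((NOT p1 OR NOT NOT p2) AND NOT (NOT p1 AND p2)) OR NOT p2
≡ ((NOT p1 OR p2) AND NOT (NOT p1 AND p2)) OR NOT p2
≡ ((NOT p1 OR p2) AND (NOT NOT p1 OR NOT p2)) OR NOT p2
≡ ((NOT p1 OR p2) AND (p1 OR NOT p2)) OR NOT p2
≡ (NOT p1 AND p1) OR (NOT p1 AND NOT p2) OR (p2 AND p1) OR (p2 AND NOT p2) OR NOT p2
≡ (p2 AND p1) OR NOT p2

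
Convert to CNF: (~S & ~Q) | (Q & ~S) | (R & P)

(~S | R) & (~S | P)

(~S & ~Q) | (Q & ~S) | (R & P)
≡ (~S | Q | R) & (~S | Q | P) & (~S | ~S | R) & (~S | ~S | P) & (~Q | Q | R) & (~Q | Q | P) & (~Q | ~S | R) & (~Q | ~S | P)   [distribute | over &]
≡ (~S | R) & (~S | P)   [simplify]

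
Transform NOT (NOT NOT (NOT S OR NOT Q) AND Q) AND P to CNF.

(S OR NOT Q) AND P

NOT (NOT NOT (NOT S OR NOT Q) AND Q) AND P
≡ (NOT NOT NOT (NOT S OR NOT Q) OR NOT Q) AND P   [De Morgan]
≡ (NOT (NOT S OR NOT Q) OR NOT Q) AND P   [double negation]
≡ ((NOT NOT S AND NOT NOT Q) OR NOT Q) AND P   [De Morgan]
≡ ((S AND NOT NOT Q) OR NOT Q) AND P   [double negation]
≡ ((S AND Q) OR NOT Q) AND P   [double negation]
≡ (S OR NOT Q) AND (Q OR NOT Q) AND P   [distribute OR over AND]
≡ (S OR NOT Q) AND P   [simplify]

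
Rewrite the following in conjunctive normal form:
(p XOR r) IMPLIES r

NOT p OR r

(p XOR r) IMPLIES r
≡ NOT (p XOR r) OR r   — eliminate IMPLIES
≡ NOT ((p OR r) AND NOT (p AND r)) OR r   — expand XOR
≡ NOT (p OR r) OR NOT NOT (p AND r) OR r   — De Morgan
≡ (NOT p AND NOT r) OR NOT NOT (p AND r) OR r   — De Morgan
≡ (NOT p AND NOT r) OR (p AND r) OR r   — double negation
≡ (NOT p OR p OR r) AND (NOT p OR r OR r) AND (NOT r OR p OR r) AND (NOT r OR r OR r)   — distribute OR over AND
≡ NOT p OR r   — simplify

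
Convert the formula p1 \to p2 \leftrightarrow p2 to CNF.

p1 \to p2 \leftrightarrow p2
≡ ((p1 \to p2) \to p2) \land (p2 \to (p1 \to p2))   [eliminate \leftrightarrow]
≡ (\lnot (p1 \to p2) \lor p2) \land (p2 \to (p1 \to p2))   [eliminate \to]
≡ (\lnot (\lnot p1 \lor p2) \lor p2) \land (p2 \to (p1 \to p2))   [eliminate \to]
≡ (\lnot (\lnot p1 \lor p2) \lor p2) \land (\lnot p2 \lor (p1 \to p2))   [eliminate \to]
≡ (\lnot (\lnot p1 \lor p2) \lor p2) \land (\lnot p2 \lor \lnot p1 \lor p2)   [eliminate \to]
≡ (\lnot \lnot p1 \land \lnot p2 \lor p2) \land (\lnot p2 \lor \lnot p1 \lor p2)   [De Morgan]
≡ (p1 \land \lnot p2 \lor p2) \land (\lnot p2 \lor \lnot p1 \lor p2)   [double negation]
≡ (p1 \lor p2) \land (\lnot p2 \lor p2) \land (\lnot p2 \lor \lnot p1 \lor p2)   [distribute \lor over \land]
≡ p1 \lor p2   [simplify]

p1 \lor p2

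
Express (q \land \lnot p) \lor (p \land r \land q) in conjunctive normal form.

(q \land \lnot p) \lor (p \land r \land q)
⇔ (q \lor p) \land (q \lor r) \land (q \lor q) \land (\lnot p \lor p) \land (\lnot p \lor r) \land (\lnot p \lor q)   [distribute \lor over \land]
⇔ q \land (\lnot p \lor r)   [simplify]

q \land (\lnot p \lor r)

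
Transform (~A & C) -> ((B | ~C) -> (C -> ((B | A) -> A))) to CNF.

A | ~C | ~B

(~A & C) -> ((B | ~C) -> (C -> ((B | A) -> A)))
⇔ ~(~A & C) | ((B | ~C) -> (C -> ((B | A) -> A)))
⇔ ~(~A & C) | ~(B | ~C) | (C -> ((B | A) -> A))
⇔ ~(~A & C) | ~(B | ~C) | ~C | ((B | A) -> A)
⇔ ~(~A & C) | ~(B | ~C) | ~C | ~(B | A) | A
⇔ ~~A | ~C | ~(B | ~C) | ~C | ~(B | A) | A
⇔ A | ~C | ~(B | ~C) | ~C | ~(B | A) | A
⇔ A | ~C | (~B & ~~C) | ~C | ~(B | A) | A
⇔ A | ~C | (~B & C) | ~C | ~(B | A) | A
⇔ A | ~C | (~B & C) | ~C | (~B & ~A) | A
⇔ (A | ~C | ~B | ~C | ~B | A) & (A | ~C | ~B | ~C | ~A | A) & (A | ~C | C | ~C | ~B | A) & (A | ~C | C | ~C | ~A | A)
⇔ A | ~C | ~B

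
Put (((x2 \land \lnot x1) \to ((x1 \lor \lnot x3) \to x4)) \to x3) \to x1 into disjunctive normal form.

(((x2 \land \lnot x1) \to ((x1 \lor \lnot x3) \to x4)) \to x3) \to x1
≡ \lnot (((x2 \land \lnot x1) \to ((x1 \lor \lnot x3) \to x4)) \to x3) \lor x1
≡ \lnot (\lnot ((x2 \land \lnot x1) \to ((x1 \lor \lnot x3) \to x4)) \lor x3) \lor x1
≡ \lnot (\lnot (\lnot (x2 \land \lnot x1) \lor ((x1 \lor \lnot x3) \to x4)) \lor x3) \lor x1
≡ \lnot (\lnot (\lnot (x2 \land \lnot x1) \lor \lnot (x1 \lor \lnot x3) \lor x4) \lor x3) \lor x1
≡ (\lnot \lnot (\lnot (x2 \land \lnot x1) \lor \lnot (x1 \lor \lnot x3) \lor x4) \land \lnot x3) \lor x1
≡ ((\lnot (x2 \land \lnot x1) \lor \lnot (x1 \lor \lnot x3) \lor x4) \land \lnot x3) \lor x1
≡ ((\lnot x2 \lor \lnot \lnot x1 \lor \lnot (x1 \lor \lnot x3) \lor x4) \land \lnot x3) \lor x1
≡ ((\lnot x2 \lor x1 \lor \lnot (x1 \lor \lnot x3) \lor x4) \land \lnot x3) \lor x1
≡ ((\lnot x2 \lor x1 \lor (\lnot x1 \land \lnot \lnot x3) \lor x4) \land \lnot x3) \lor x1
≡ ((\lnot x2 \lor x1 \lor (\lnot x1 \land x3) \lor x4) \land \lnot x3) \lor x1
≡ (\lnot x2 \land \lnot x3) \lor (x1 \land \lnot x3) \lor (\lnot x1 \land x3 \land \lnot x3) \lor (x4 \land \lnot x3) \lor x1
≡ (\lnot x2 \land \lnot x3) \lor (x4 \land \lnot x3) \lor x1

(\lnot x2 \land \lnot x3) \lor (x4 \land \lnot x3) \lor x1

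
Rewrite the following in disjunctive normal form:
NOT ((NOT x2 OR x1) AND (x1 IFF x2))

NOT ((NOT x2 OR x1) AND (x1 IFF x2))
≡ NOT ((NOT x2 OR x1) AND (x1 IMPLIES x2) AND (x2 IMPLIES x1))   — eliminate IFF
≡ NOT ((NOT x2 OR x1) AND (NOT x1 OR x2) AND (x2 IMPLIES x1))   — eliminate IMPLIES
≡ NOT ((NOT x2 OR x1) AND (NOT x1 OR x2) AND (NOT x2 OR x1))   — eliminate IMPLIES
≡ NOT (NOT x2 OR x1) OR NOT (NOT x1 OR x2) OR NOT (NOT x2 OR x1)   — De Morgan
≡ (NOT NOT x2 AND NOT x1) OR NOT (NOT x1 OR x2) OR NOT (NOT x2 OR x1)   — De Morgan
≡ (x2 AND NOT x1) OR NOT (NOT x1 OR x2) OR NOT (NOT x2 OR x1)   — double negation
≡ (x2 AND NOT x1) OR (NOT NOT x1 AND NOT x2) OR NOT (NOT x2 OR x1)   — De Morgan
≡ (x2 AND NOT x1) OR (x1 AND NOT x2) OR NOT (NOT x2 OR x1)   — double negation
≡ (x2 AND NOT x1) OR (x1 AND NOT x2) OR (NOT NOT x2 AND NOT x1)   — De Morgan
≡ (x2 AND NOT x1) OR (x1 AND NOT x2) OR (x2 AND NOT x1)   — double negation
≡ (x2 AND NOT x1) OR (x1 AND NOT x2)   — simplify

(x2 AND NOT x1) OR (x1 AND NOT x2)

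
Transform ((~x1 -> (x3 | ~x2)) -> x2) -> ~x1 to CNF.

((~x1 -> (x3 | ~x2)) -> x2) -> ~x1
= ~((~x1 -> (x3 | ~x2)) -> x2) | ~x1   (eliminate ->)
= ~(~(~x1 -> (x3 | ~x2)) | x2) | ~x1   (eliminate ->)
= ~(~(~~x1 | x3 | ~x2) | x2) | ~x1   (eliminate ->)
= (~~(~~x1 | x3 | ~x2) & ~x2) | ~x1   (De Morgan)
= ((~~x1 | x3 | ~x2) & ~x2) | ~x1   (double negation)
= ((x1 | x3 | ~x2) & ~x2) | ~x1   (double negation)
= (x1 | x3 | ~x2 | ~x1) & (~x2 | ~x1)   (distribute | over &)
= ~x2 | ~x1   (simplify)

~x2 | ~x1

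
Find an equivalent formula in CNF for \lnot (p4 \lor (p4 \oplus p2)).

\lnot (p4 \lor (p4 \oplus p2))
≡ \lnot (p4 \lor ((p4 \lor p2) \land \lnot (p4 \land p2)))
≡ \lnot p4 \land \lnot ((p4 \lor p2) \land \lnot (p4 \land p2))
≡ \lnot p4 \land (\lnot (p4 \lor p2) \lor \lnot \lnot (p4 \land p2))
≡ \lnot p4 \land ((\lnot p4 \land \lnot p2) \lor \lnot \lnot (p4 \land p2))
≡ \lnot p4 \land ((\lnot p4 \land \lnot p2) \lor (p4 \land p2))
≡ \lnot p4 \land (\lnot p4 \lor p4) \land (\lnot p4 \lor p2) \land (\lnot p2 \lor p4) \land (\lnot p2 \lor p2)
≡ \lnot p4 \land (\lnot p2 \lor p4)

\lnot p4 \land (\lnot p2 \lor p4)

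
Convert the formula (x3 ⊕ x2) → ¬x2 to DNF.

(x3 ⊕ x2) → ¬x2
= ¬(x3 ⊕ x2) ∨ ¬x2   [eliminate →]
= ¬((x3 ∧ ¬x2) ∨ (¬x3 ∧ x2)) ∨ ¬x2   [expand ⊕]
= (¬(x3 ∧ ¬x2) ∧ ¬(¬x3 ∧ x2)) ∨ ¬x2   [De Morgan]
= ((¬x3 ∨ ¬¬x2) ∧ ¬(¬x3 ∧ x2)) ∨ ¬x2   [De Morgan]
= ((¬x3 ∨ x2) ∧ ¬(¬x3 ∧ x2)) ∨ ¬x2   [double negation]
= ((¬x3 ∨ x2) ∧ (¬¬x3 ∨ ¬x2)) ∨ ¬x2   [De Morgan]
= ((¬x3 ∨ x2) ∧ (x3 ∨ ¬x2)) ∨ ¬x2   [double negation]
= (¬x3 ∧ x3) ∨ (¬x3 ∧ ¬x2) ∨ (x2 ∧ x3) ∨ (x2 ∧ ¬x2) ∨ ¬x2   [distribute ∧ over ∨]
= (x2 ∧ x3) ∨ ¬x2   [simplify]

(x2 ∧ x3) ∨ ¬x2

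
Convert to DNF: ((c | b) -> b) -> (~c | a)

(c & ~b) | ~c | a

((c | b) -> b) -> (~c | a)
⇔ ~((c | b) -> b) | ~c | a
⇔ ~(~(c | b) | b) | ~c | a
⇔ (~~(c | b) & ~b) | ~c | a
⇔ ((c | b) & ~b) | ~c | a
⇔ (c & ~b) | (b & ~b) | ~c | a
⇔ (c & ~b) | ~c | a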